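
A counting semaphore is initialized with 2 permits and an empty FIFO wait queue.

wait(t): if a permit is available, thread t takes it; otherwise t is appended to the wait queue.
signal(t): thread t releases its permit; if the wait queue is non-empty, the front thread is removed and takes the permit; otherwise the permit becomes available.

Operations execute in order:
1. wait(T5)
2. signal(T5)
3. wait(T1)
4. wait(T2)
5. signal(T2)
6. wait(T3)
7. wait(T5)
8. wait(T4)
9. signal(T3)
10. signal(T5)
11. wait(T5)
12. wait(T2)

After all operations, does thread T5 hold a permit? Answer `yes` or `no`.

Answer: no

Derivation:
Step 1: wait(T5) -> count=1 queue=[] holders={T5}
Step 2: signal(T5) -> count=2 queue=[] holders={none}
Step 3: wait(T1) -> count=1 queue=[] holders={T1}
Step 4: wait(T2) -> count=0 queue=[] holders={T1,T2}
Step 5: signal(T2) -> count=1 queue=[] holders={T1}
Step 6: wait(T3) -> count=0 queue=[] holders={T1,T3}
Step 7: wait(T5) -> count=0 queue=[T5] holders={T1,T3}
Step 8: wait(T4) -> count=0 queue=[T5,T4] holders={T1,T3}
Step 9: signal(T3) -> count=0 queue=[T4] holders={T1,T5}
Step 10: signal(T5) -> count=0 queue=[] holders={T1,T4}
Step 11: wait(T5) -> count=0 queue=[T5] holders={T1,T4}
Step 12: wait(T2) -> count=0 queue=[T5,T2] holders={T1,T4}
Final holders: {T1,T4} -> T5 not in holders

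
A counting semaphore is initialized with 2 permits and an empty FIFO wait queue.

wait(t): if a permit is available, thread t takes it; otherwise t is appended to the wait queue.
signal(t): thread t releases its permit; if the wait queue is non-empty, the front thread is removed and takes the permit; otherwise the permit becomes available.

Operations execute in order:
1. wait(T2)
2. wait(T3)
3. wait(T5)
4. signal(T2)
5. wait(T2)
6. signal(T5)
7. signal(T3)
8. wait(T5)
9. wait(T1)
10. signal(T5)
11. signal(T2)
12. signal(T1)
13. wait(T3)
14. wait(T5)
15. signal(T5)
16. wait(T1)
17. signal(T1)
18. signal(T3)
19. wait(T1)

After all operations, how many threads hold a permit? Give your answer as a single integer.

Step 1: wait(T2) -> count=1 queue=[] holders={T2}
Step 2: wait(T3) -> count=0 queue=[] holders={T2,T3}
Step 3: wait(T5) -> count=0 queue=[T5] holders={T2,T3}
Step 4: signal(T2) -> count=0 queue=[] holders={T3,T5}
Step 5: wait(T2) -> count=0 queue=[T2] holders={T3,T5}
Step 6: signal(T5) -> count=0 queue=[] holders={T2,T3}
Step 7: signal(T3) -> count=1 queue=[] holders={T2}
Step 8: wait(T5) -> count=0 queue=[] holders={T2,T5}
Step 9: wait(T1) -> count=0 queue=[T1] holders={T2,T5}
Step 10: signal(T5) -> count=0 queue=[] holders={T1,T2}
Step 11: signal(T2) -> count=1 queue=[] holders={T1}
Step 12: signal(T1) -> count=2 queue=[] holders={none}
Step 13: wait(T3) -> count=1 queue=[] holders={T3}
Step 14: wait(T5) -> count=0 queue=[] holders={T3,T5}
Step 15: signal(T5) -> count=1 queue=[] holders={T3}
Step 16: wait(T1) -> count=0 queue=[] holders={T1,T3}
Step 17: signal(T1) -> count=1 queue=[] holders={T3}
Step 18: signal(T3) -> count=2 queue=[] holders={none}
Step 19: wait(T1) -> count=1 queue=[] holders={T1}
Final holders: {T1} -> 1 thread(s)

Answer: 1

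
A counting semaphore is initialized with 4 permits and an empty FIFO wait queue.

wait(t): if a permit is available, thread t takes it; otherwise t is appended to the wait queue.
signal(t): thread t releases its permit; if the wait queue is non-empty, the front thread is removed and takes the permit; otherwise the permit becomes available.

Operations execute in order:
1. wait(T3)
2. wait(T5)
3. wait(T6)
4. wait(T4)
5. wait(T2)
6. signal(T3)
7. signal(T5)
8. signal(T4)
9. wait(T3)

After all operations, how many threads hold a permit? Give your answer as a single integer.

Answer: 3

Derivation:
Step 1: wait(T3) -> count=3 queue=[] holders={T3}
Step 2: wait(T5) -> count=2 queue=[] holders={T3,T5}
Step 3: wait(T6) -> count=1 queue=[] holders={T3,T5,T6}
Step 4: wait(T4) -> count=0 queue=[] holders={T3,T4,T5,T6}
Step 5: wait(T2) -> count=0 queue=[T2] holders={T3,T4,T5,T6}
Step 6: signal(T3) -> count=0 queue=[] holders={T2,T4,T5,T6}
Step 7: signal(T5) -> count=1 queue=[] holders={T2,T4,T6}
Step 8: signal(T4) -> count=2 queue=[] holders={T2,T6}
Step 9: wait(T3) -> count=1 queue=[] holders={T2,T3,T6}
Final holders: {T2,T3,T6} -> 3 thread(s)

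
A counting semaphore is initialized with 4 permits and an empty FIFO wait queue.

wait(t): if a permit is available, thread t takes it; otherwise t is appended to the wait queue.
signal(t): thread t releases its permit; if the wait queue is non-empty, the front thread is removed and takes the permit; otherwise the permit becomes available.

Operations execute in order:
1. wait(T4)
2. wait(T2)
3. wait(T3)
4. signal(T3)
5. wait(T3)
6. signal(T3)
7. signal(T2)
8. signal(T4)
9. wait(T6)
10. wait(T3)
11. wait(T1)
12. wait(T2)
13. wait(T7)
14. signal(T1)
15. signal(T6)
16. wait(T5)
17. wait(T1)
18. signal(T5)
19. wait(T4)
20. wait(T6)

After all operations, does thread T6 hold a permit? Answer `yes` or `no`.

Step 1: wait(T4) -> count=3 queue=[] holders={T4}
Step 2: wait(T2) -> count=2 queue=[] holders={T2,T4}
Step 3: wait(T3) -> count=1 queue=[] holders={T2,T3,T4}
Step 4: signal(T3) -> count=2 queue=[] holders={T2,T4}
Step 5: wait(T3) -> count=1 queue=[] holders={T2,T3,T4}
Step 6: signal(T3) -> count=2 queue=[] holders={T2,T4}
Step 7: signal(T2) -> count=3 queue=[] holders={T4}
Step 8: signal(T4) -> count=4 queue=[] holders={none}
Step 9: wait(T6) -> count=3 queue=[] holders={T6}
Step 10: wait(T3) -> count=2 queue=[] holders={T3,T6}
Step 11: wait(T1) -> count=1 queue=[] holders={T1,T3,T6}
Step 12: wait(T2) -> count=0 queue=[] holders={T1,T2,T3,T6}
Step 13: wait(T7) -> count=0 queue=[T7] holders={T1,T2,T3,T6}
Step 14: signal(T1) -> count=0 queue=[] holders={T2,T3,T6,T7}
Step 15: signal(T6) -> count=1 queue=[] holders={T2,T3,T7}
Step 16: wait(T5) -> count=0 queue=[] holders={T2,T3,T5,T7}
Step 17: wait(T1) -> count=0 queue=[T1] holders={T2,T3,T5,T7}
Step 18: signal(T5) -> count=0 queue=[] holders={T1,T2,T3,T7}
Step 19: wait(T4) -> count=0 queue=[T4] holders={T1,T2,T3,T7}
Step 20: wait(T6) -> count=0 queue=[T4,T6] holders={T1,T2,T3,T7}
Final holders: {T1,T2,T3,T7} -> T6 not in holders

Answer: no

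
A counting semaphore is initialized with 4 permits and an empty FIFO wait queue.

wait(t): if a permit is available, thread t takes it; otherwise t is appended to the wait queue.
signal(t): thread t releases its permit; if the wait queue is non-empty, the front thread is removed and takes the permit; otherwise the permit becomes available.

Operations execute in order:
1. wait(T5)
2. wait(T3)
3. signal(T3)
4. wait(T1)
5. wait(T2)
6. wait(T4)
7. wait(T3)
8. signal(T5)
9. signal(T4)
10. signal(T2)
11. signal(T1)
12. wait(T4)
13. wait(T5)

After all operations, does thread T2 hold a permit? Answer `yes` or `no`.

Step 1: wait(T5) -> count=3 queue=[] holders={T5}
Step 2: wait(T3) -> count=2 queue=[] holders={T3,T5}
Step 3: signal(T3) -> count=3 queue=[] holders={T5}
Step 4: wait(T1) -> count=2 queue=[] holders={T1,T5}
Step 5: wait(T2) -> count=1 queue=[] holders={T1,T2,T5}
Step 6: wait(T4) -> count=0 queue=[] holders={T1,T2,T4,T5}
Step 7: wait(T3) -> count=0 queue=[T3] holders={T1,T2,T4,T5}
Step 8: signal(T5) -> count=0 queue=[] holders={T1,T2,T3,T4}
Step 9: signal(T4) -> count=1 queue=[] holders={T1,T2,T3}
Step 10: signal(T2) -> count=2 queue=[] holders={T1,T3}
Step 11: signal(T1) -> count=3 queue=[] holders={T3}
Step 12: wait(T4) -> count=2 queue=[] holders={T3,T4}
Step 13: wait(T5) -> count=1 queue=[] holders={T3,T4,T5}
Final holders: {T3,T4,T5} -> T2 not in holders

Answer: no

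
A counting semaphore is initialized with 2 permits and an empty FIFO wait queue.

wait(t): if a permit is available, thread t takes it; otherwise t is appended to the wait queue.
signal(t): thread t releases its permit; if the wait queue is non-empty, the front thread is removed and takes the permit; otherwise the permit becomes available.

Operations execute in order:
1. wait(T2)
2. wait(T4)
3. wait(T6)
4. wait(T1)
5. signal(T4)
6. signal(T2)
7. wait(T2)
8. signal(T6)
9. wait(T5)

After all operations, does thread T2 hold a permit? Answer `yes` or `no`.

Step 1: wait(T2) -> count=1 queue=[] holders={T2}
Step 2: wait(T4) -> count=0 queue=[] holders={T2,T4}
Step 3: wait(T6) -> count=0 queue=[T6] holders={T2,T4}
Step 4: wait(T1) -> count=0 queue=[T6,T1] holders={T2,T4}
Step 5: signal(T4) -> count=0 queue=[T1] holders={T2,T6}
Step 6: signal(T2) -> count=0 queue=[] holders={T1,T6}
Step 7: wait(T2) -> count=0 queue=[T2] holders={T1,T6}
Step 8: signal(T6) -> count=0 queue=[] holders={T1,T2}
Step 9: wait(T5) -> count=0 queue=[T5] holders={T1,T2}
Final holders: {T1,T2} -> T2 in holders

Answer: yes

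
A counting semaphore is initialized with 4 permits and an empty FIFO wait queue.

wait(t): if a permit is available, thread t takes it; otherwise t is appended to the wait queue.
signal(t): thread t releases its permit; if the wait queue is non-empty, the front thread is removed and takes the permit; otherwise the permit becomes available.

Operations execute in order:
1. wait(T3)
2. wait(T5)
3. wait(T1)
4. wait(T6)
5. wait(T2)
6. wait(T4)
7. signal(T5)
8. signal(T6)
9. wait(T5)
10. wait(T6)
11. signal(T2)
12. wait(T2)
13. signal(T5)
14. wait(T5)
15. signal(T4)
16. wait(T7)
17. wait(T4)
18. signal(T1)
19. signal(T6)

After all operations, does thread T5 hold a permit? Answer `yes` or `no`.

Step 1: wait(T3) -> count=3 queue=[] holders={T3}
Step 2: wait(T5) -> count=2 queue=[] holders={T3,T5}
Step 3: wait(T1) -> count=1 queue=[] holders={T1,T3,T5}
Step 4: wait(T6) -> count=0 queue=[] holders={T1,T3,T5,T6}
Step 5: wait(T2) -> count=0 queue=[T2] holders={T1,T3,T5,T6}
Step 6: wait(T4) -> count=0 queue=[T2,T4] holders={T1,T3,T5,T6}
Step 7: signal(T5) -> count=0 queue=[T4] holders={T1,T2,T3,T6}
Step 8: signal(T6) -> count=0 queue=[] holders={T1,T2,T3,T4}
Step 9: wait(T5) -> count=0 queue=[T5] holders={T1,T2,T3,T4}
Step 10: wait(T6) -> count=0 queue=[T5,T6] holders={T1,T2,T3,T4}
Step 11: signal(T2) -> count=0 queue=[T6] holders={T1,T3,T4,T5}
Step 12: wait(T2) -> count=0 queue=[T6,T2] holders={T1,T3,T4,T5}
Step 13: signal(T5) -> count=0 queue=[T2] holders={T1,T3,T4,T6}
Step 14: wait(T5) -> count=0 queue=[T2,T5] holders={T1,T3,T4,T6}
Step 15: signal(T4) -> count=0 queue=[T5] holders={T1,T2,T3,T6}
Step 16: wait(T7) -> count=0 queue=[T5,T7] holders={T1,T2,T3,T6}
Step 17: wait(T4) -> count=0 queue=[T5,T7,T4] holders={T1,T2,T3,T6}
Step 18: signal(T1) -> count=0 queue=[T7,T4] holders={T2,T3,T5,T6}
Step 19: signal(T6) -> count=0 queue=[T4] holders={T2,T3,T5,T7}
Final holders: {T2,T3,T5,T7} -> T5 in holders

Answer: yes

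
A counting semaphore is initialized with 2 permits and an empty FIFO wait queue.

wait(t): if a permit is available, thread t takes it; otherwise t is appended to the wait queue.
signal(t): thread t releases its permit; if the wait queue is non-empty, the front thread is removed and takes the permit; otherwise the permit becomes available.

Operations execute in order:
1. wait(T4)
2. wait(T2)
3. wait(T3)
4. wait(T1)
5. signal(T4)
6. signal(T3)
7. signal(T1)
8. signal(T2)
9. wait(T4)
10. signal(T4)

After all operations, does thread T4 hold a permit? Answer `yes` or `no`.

Step 1: wait(T4) -> count=1 queue=[] holders={T4}
Step 2: wait(T2) -> count=0 queue=[] holders={T2,T4}
Step 3: wait(T3) -> count=0 queue=[T3] holders={T2,T4}
Step 4: wait(T1) -> count=0 queue=[T3,T1] holders={T2,T4}
Step 5: signal(T4) -> count=0 queue=[T1] holders={T2,T3}
Step 6: signal(T3) -> count=0 queue=[] holders={T1,T2}
Step 7: signal(T1) -> count=1 queue=[] holders={T2}
Step 8: signal(T2) -> count=2 queue=[] holders={none}
Step 9: wait(T4) -> count=1 queue=[] holders={T4}
Step 10: signal(T4) -> count=2 queue=[] holders={none}
Final holders: {none} -> T4 not in holders

Answer: no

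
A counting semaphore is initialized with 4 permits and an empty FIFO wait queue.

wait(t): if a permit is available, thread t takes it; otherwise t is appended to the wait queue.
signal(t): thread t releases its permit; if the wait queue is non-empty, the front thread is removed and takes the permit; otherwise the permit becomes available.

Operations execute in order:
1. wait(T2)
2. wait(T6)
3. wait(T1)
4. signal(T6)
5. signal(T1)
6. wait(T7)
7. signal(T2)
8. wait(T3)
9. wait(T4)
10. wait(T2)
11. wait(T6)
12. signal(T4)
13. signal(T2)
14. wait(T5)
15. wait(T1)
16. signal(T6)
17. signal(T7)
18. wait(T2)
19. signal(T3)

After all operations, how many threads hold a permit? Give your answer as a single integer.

Step 1: wait(T2) -> count=3 queue=[] holders={T2}
Step 2: wait(T6) -> count=2 queue=[] holders={T2,T6}
Step 3: wait(T1) -> count=1 queue=[] holders={T1,T2,T6}
Step 4: signal(T6) -> count=2 queue=[] holders={T1,T2}
Step 5: signal(T1) -> count=3 queue=[] holders={T2}
Step 6: wait(T7) -> count=2 queue=[] holders={T2,T7}
Step 7: signal(T2) -> count=3 queue=[] holders={T7}
Step 8: wait(T3) -> count=2 queue=[] holders={T3,T7}
Step 9: wait(T4) -> count=1 queue=[] holders={T3,T4,T7}
Step 10: wait(T2) -> count=0 queue=[] holders={T2,T3,T4,T7}
Step 11: wait(T6) -> count=0 queue=[T6] holders={T2,T3,T4,T7}
Step 12: signal(T4) -> count=0 queue=[] holders={T2,T3,T6,T7}
Step 13: signal(T2) -> count=1 queue=[] holders={T3,T6,T7}
Step 14: wait(T5) -> count=0 queue=[] holders={T3,T5,T6,T7}
Step 15: wait(T1) -> count=0 queue=[T1] holders={T3,T5,T6,T7}
Step 16: signal(T6) -> count=0 queue=[] holders={T1,T3,T5,T7}
Step 17: signal(T7) -> count=1 queue=[] holders={T1,T3,T5}
Step 18: wait(T2) -> count=0 queue=[] holders={T1,T2,T3,T5}
Step 19: signal(T3) -> count=1 queue=[] holders={T1,T2,T5}
Final holders: {T1,T2,T5} -> 3 thread(s)

Answer: 3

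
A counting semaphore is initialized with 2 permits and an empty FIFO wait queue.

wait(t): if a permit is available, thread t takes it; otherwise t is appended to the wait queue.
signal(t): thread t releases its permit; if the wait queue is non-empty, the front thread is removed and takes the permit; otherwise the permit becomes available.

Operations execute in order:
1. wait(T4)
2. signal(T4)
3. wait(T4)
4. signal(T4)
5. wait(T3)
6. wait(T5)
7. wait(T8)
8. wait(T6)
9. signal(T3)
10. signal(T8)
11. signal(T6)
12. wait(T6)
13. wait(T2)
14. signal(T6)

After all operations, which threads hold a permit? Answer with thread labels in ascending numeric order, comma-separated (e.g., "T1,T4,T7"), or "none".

Step 1: wait(T4) -> count=1 queue=[] holders={T4}
Step 2: signal(T4) -> count=2 queue=[] holders={none}
Step 3: wait(T4) -> count=1 queue=[] holders={T4}
Step 4: signal(T4) -> count=2 queue=[] holders={none}
Step 5: wait(T3) -> count=1 queue=[] holders={T3}
Step 6: wait(T5) -> count=0 queue=[] holders={T3,T5}
Step 7: wait(T8) -> count=0 queue=[T8] holders={T3,T5}
Step 8: wait(T6) -> count=0 queue=[T8,T6] holders={T3,T5}
Step 9: signal(T3) -> count=0 queue=[T6] holders={T5,T8}
Step 10: signal(T8) -> count=0 queue=[] holders={T5,T6}
Step 11: signal(T6) -> count=1 queue=[] holders={T5}
Step 12: wait(T6) -> count=0 queue=[] holders={T5,T6}
Step 13: wait(T2) -> count=0 queue=[T2] holders={T5,T6}
Step 14: signal(T6) -> count=0 queue=[] holders={T2,T5}
Final holders: T2,T5

Answer: T2,T5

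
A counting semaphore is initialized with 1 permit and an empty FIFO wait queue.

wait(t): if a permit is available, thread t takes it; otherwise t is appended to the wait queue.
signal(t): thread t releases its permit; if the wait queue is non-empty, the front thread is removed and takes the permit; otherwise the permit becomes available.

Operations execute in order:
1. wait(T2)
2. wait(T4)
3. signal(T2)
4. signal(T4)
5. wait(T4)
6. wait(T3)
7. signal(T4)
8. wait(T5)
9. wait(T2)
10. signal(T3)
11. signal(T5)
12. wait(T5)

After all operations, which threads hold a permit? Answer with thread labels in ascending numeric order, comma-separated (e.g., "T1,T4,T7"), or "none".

Step 1: wait(T2) -> count=0 queue=[] holders={T2}
Step 2: wait(T4) -> count=0 queue=[T4] holders={T2}
Step 3: signal(T2) -> count=0 queue=[] holders={T4}
Step 4: signal(T4) -> count=1 queue=[] holders={none}
Step 5: wait(T4) -> count=0 queue=[] holders={T4}
Step 6: wait(T3) -> count=0 queue=[T3] holders={T4}
Step 7: signal(T4) -> count=0 queue=[] holders={T3}
Step 8: wait(T5) -> count=0 queue=[T5] holders={T3}
Step 9: wait(T2) -> count=0 queue=[T5,T2] holders={T3}
Step 10: signal(T3) -> count=0 queue=[T2] holders={T5}
Step 11: signal(T5) -> count=0 queue=[] holders={T2}
Step 12: wait(T5) -> count=0 queue=[T5] holders={T2}
Final holders: T2

Answer: T2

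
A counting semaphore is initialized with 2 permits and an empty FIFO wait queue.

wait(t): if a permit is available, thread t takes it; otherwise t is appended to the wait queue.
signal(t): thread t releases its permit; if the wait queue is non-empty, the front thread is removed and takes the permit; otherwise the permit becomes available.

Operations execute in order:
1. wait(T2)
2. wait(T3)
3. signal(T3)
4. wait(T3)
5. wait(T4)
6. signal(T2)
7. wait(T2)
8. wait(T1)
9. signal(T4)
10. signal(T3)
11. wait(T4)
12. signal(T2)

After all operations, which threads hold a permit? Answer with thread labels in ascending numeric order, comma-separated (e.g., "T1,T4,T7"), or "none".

Answer: T1,T4

Derivation:
Step 1: wait(T2) -> count=1 queue=[] holders={T2}
Step 2: wait(T3) -> count=0 queue=[] holders={T2,T3}
Step 3: signal(T3) -> count=1 queue=[] holders={T2}
Step 4: wait(T3) -> count=0 queue=[] holders={T2,T3}
Step 5: wait(T4) -> count=0 queue=[T4] holders={T2,T3}
Step 6: signal(T2) -> count=0 queue=[] holders={T3,T4}
Step 7: wait(T2) -> count=0 queue=[T2] holders={T3,T4}
Step 8: wait(T1) -> count=0 queue=[T2,T1] holders={T3,T4}
Step 9: signal(T4) -> count=0 queue=[T1] holders={T2,T3}
Step 10: signal(T3) -> count=0 queue=[] holders={T1,T2}
Step 11: wait(T4) -> count=0 queue=[T4] holders={T1,T2}
Step 12: signal(T2) -> count=0 queue=[] holders={T1,T4}
Final holders: T1,T4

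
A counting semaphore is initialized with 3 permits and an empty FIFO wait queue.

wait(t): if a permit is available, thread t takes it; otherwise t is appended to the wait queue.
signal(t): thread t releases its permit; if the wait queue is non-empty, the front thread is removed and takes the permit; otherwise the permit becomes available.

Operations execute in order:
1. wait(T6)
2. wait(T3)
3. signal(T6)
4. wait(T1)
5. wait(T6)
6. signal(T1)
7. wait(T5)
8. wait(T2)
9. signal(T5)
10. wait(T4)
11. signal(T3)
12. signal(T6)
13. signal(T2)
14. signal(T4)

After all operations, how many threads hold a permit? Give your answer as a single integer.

Answer: 0

Derivation:
Step 1: wait(T6) -> count=2 queue=[] holders={T6}
Step 2: wait(T3) -> count=1 queue=[] holders={T3,T6}
Step 3: signal(T6) -> count=2 queue=[] holders={T3}
Step 4: wait(T1) -> count=1 queue=[] holders={T1,T3}
Step 5: wait(T6) -> count=0 queue=[] holders={T1,T3,T6}
Step 6: signal(T1) -> count=1 queue=[] holders={T3,T6}
Step 7: wait(T5) -> count=0 queue=[] holders={T3,T5,T6}
Step 8: wait(T2) -> count=0 queue=[T2] holders={T3,T5,T6}
Step 9: signal(T5) -> count=0 queue=[] holders={T2,T3,T6}
Step 10: wait(T4) -> count=0 queue=[T4] holders={T2,T3,T6}
Step 11: signal(T3) -> count=0 queue=[] holders={T2,T4,T6}
Step 12: signal(T6) -> count=1 queue=[] holders={T2,T4}
Step 13: signal(T2) -> count=2 queue=[] holders={T4}
Step 14: signal(T4) -> count=3 queue=[] holders={none}
Final holders: {none} -> 0 thread(s)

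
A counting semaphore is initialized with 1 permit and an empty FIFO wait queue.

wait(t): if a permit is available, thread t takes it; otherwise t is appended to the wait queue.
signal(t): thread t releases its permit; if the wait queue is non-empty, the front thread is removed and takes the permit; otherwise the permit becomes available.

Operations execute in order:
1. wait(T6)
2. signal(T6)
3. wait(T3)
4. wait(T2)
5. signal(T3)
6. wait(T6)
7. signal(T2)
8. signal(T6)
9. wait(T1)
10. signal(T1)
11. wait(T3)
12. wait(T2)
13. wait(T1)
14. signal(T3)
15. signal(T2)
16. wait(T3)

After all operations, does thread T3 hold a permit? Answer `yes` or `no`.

Step 1: wait(T6) -> count=0 queue=[] holders={T6}
Step 2: signal(T6) -> count=1 queue=[] holders={none}
Step 3: wait(T3) -> count=0 queue=[] holders={T3}
Step 4: wait(T2) -> count=0 queue=[T2] holders={T3}
Step 5: signal(T3) -> count=0 queue=[] holders={T2}
Step 6: wait(T6) -> count=0 queue=[T6] holders={T2}
Step 7: signal(T2) -> count=0 queue=[] holders={T6}
Step 8: signal(T6) -> count=1 queue=[] holders={none}
Step 9: wait(T1) -> count=0 queue=[] holders={T1}
Step 10: signal(T1) -> count=1 queue=[] holders={none}
Step 11: wait(T3) -> count=0 queue=[] holders={T3}
Step 12: wait(T2) -> count=0 queue=[T2] holders={T3}
Step 13: wait(T1) -> count=0 queue=[T2,T1] holders={T3}
Step 14: signal(T3) -> count=0 queue=[T1] holders={T2}
Step 15: signal(T2) -> count=0 queue=[] holders={T1}
Step 16: wait(T3) -> count=0 queue=[T3] holders={T1}
Final holders: {T1} -> T3 not in holders

Answer: no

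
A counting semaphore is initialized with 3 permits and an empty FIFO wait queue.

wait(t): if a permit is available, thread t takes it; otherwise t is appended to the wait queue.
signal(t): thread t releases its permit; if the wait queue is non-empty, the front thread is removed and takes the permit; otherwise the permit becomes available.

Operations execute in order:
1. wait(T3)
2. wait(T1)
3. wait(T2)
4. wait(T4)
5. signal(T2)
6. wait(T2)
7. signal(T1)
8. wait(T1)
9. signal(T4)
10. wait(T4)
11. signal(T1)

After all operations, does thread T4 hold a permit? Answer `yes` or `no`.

Answer: yes

Derivation:
Step 1: wait(T3) -> count=2 queue=[] holders={T3}
Step 2: wait(T1) -> count=1 queue=[] holders={T1,T3}
Step 3: wait(T2) -> count=0 queue=[] holders={T1,T2,T3}
Step 4: wait(T4) -> count=0 queue=[T4] holders={T1,T2,T3}
Step 5: signal(T2) -> count=0 queue=[] holders={T1,T3,T4}
Step 6: wait(T2) -> count=0 queue=[T2] holders={T1,T3,T4}
Step 7: signal(T1) -> count=0 queue=[] holders={T2,T3,T4}
Step 8: wait(T1) -> count=0 queue=[T1] holders={T2,T3,T4}
Step 9: signal(T4) -> count=0 queue=[] holders={T1,T2,T3}
Step 10: wait(T4) -> count=0 queue=[T4] holders={T1,T2,T3}
Step 11: signal(T1) -> count=0 queue=[] holders={T2,T3,T4}
Final holders: {T2,T3,T4} -> T4 in holders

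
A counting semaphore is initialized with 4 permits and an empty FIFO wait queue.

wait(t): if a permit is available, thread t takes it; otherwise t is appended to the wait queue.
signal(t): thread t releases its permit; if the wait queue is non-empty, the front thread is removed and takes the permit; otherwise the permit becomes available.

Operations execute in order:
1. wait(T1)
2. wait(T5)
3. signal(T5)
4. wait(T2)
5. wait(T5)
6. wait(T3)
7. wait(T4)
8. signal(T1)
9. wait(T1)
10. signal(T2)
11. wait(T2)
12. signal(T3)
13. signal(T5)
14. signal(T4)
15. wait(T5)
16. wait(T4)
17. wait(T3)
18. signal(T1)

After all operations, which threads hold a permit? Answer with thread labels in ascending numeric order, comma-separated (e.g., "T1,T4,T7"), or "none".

Step 1: wait(T1) -> count=3 queue=[] holders={T1}
Step 2: wait(T5) -> count=2 queue=[] holders={T1,T5}
Step 3: signal(T5) -> count=3 queue=[] holders={T1}
Step 4: wait(T2) -> count=2 queue=[] holders={T1,T2}
Step 5: wait(T5) -> count=1 queue=[] holders={T1,T2,T5}
Step 6: wait(T3) -> count=0 queue=[] holders={T1,T2,T3,T5}
Step 7: wait(T4) -> count=0 queue=[T4] holders={T1,T2,T3,T5}
Step 8: signal(T1) -> count=0 queue=[] holders={T2,T3,T4,T5}
Step 9: wait(T1) -> count=0 queue=[T1] holders={T2,T3,T4,T5}
Step 10: signal(T2) -> count=0 queue=[] holders={T1,T3,T4,T5}
Step 11: wait(T2) -> count=0 queue=[T2] holders={T1,T3,T4,T5}
Step 12: signal(T3) -> count=0 queue=[] holders={T1,T2,T4,T5}
Step 13: signal(T5) -> count=1 queue=[] holders={T1,T2,T4}
Step 14: signal(T4) -> count=2 queue=[] holders={T1,T2}
Step 15: wait(T5) -> count=1 queue=[] holders={T1,T2,T5}
Step 16: wait(T4) -> count=0 queue=[] holders={T1,T2,T4,T5}
Step 17: wait(T3) -> count=0 queue=[T3] holders={T1,T2,T4,T5}
Step 18: signal(T1) -> count=0 queue=[] holders={T2,T3,T4,T5}
Final holders: T2,T3,T4,T5

Answer: T2,T3,T4,T5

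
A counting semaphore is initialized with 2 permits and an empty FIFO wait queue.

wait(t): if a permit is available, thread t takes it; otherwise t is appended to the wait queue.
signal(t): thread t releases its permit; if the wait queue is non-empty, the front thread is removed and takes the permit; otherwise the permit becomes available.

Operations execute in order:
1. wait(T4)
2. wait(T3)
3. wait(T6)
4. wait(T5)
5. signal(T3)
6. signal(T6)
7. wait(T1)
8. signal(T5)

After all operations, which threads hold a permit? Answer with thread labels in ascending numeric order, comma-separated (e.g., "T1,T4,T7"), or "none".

Step 1: wait(T4) -> count=1 queue=[] holders={T4}
Step 2: wait(T3) -> count=0 queue=[] holders={T3,T4}
Step 3: wait(T6) -> count=0 queue=[T6] holders={T3,T4}
Step 4: wait(T5) -> count=0 queue=[T6,T5] holders={T3,T4}
Step 5: signal(T3) -> count=0 queue=[T5] holders={T4,T6}
Step 6: signal(T6) -> count=0 queue=[] holders={T4,T5}
Step 7: wait(T1) -> count=0 queue=[T1] holders={T4,T5}
Step 8: signal(T5) -> count=0 queue=[] holders={T1,T4}
Final holders: T1,T4

Answer: T1,T4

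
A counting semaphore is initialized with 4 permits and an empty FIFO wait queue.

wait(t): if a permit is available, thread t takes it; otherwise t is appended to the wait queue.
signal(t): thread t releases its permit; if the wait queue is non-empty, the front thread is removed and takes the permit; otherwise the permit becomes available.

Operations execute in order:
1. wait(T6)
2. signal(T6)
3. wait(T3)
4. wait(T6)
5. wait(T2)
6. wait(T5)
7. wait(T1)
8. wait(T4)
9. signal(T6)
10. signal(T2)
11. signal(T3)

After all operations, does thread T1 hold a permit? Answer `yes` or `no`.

Answer: yes

Derivation:
Step 1: wait(T6) -> count=3 queue=[] holders={T6}
Step 2: signal(T6) -> count=4 queue=[] holders={none}
Step 3: wait(T3) -> count=3 queue=[] holders={T3}
Step 4: wait(T6) -> count=2 queue=[] holders={T3,T6}
Step 5: wait(T2) -> count=1 queue=[] holders={T2,T3,T6}
Step 6: wait(T5) -> count=0 queue=[] holders={T2,T3,T5,T6}
Step 7: wait(T1) -> count=0 queue=[T1] holders={T2,T3,T5,T6}
Step 8: wait(T4) -> count=0 queue=[T1,T4] holders={T2,T3,T5,T6}
Step 9: signal(T6) -> count=0 queue=[T4] holders={T1,T2,T3,T5}
Step 10: signal(T2) -> count=0 queue=[] holders={T1,T3,T4,T5}
Step 11: signal(T3) -> count=1 queue=[] holders={T1,T4,T5}
Final holders: {T1,T4,T5} -> T1 in holders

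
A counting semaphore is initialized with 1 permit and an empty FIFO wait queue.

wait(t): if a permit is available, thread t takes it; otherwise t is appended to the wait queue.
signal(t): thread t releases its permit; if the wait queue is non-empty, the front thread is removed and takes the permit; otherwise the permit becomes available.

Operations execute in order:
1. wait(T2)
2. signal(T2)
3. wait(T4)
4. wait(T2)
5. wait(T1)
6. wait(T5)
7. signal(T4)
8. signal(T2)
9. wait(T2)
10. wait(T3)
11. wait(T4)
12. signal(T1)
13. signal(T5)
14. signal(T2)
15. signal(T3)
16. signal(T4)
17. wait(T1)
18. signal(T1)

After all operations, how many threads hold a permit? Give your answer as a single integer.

Step 1: wait(T2) -> count=0 queue=[] holders={T2}
Step 2: signal(T2) -> count=1 queue=[] holders={none}
Step 3: wait(T4) -> count=0 queue=[] holders={T4}
Step 4: wait(T2) -> count=0 queue=[T2] holders={T4}
Step 5: wait(T1) -> count=0 queue=[T2,T1] holders={T4}
Step 6: wait(T5) -> count=0 queue=[T2,T1,T5] holders={T4}
Step 7: signal(T4) -> count=0 queue=[T1,T5] holders={T2}
Step 8: signal(T2) -> count=0 queue=[T5] holders={T1}
Step 9: wait(T2) -> count=0 queue=[T5,T2] holders={T1}
Step 10: wait(T3) -> count=0 queue=[T5,T2,T3] holders={T1}
Step 11: wait(T4) -> count=0 queue=[T5,T2,T3,T4] holders={T1}
Step 12: signal(T1) -> count=0 queue=[T2,T3,T4] holders={T5}
Step 13: signal(T5) -> count=0 queue=[T3,T4] holders={T2}
Step 14: signal(T2) -> count=0 queue=[T4] holders={T3}
Step 15: signal(T3) -> count=0 queue=[] holders={T4}
Step 16: signal(T4) -> count=1 queue=[] holders={none}
Step 17: wait(T1) -> count=0 queue=[] holders={T1}
Step 18: signal(T1) -> count=1 queue=[] holders={none}
Final holders: {none} -> 0 thread(s)

Answer: 0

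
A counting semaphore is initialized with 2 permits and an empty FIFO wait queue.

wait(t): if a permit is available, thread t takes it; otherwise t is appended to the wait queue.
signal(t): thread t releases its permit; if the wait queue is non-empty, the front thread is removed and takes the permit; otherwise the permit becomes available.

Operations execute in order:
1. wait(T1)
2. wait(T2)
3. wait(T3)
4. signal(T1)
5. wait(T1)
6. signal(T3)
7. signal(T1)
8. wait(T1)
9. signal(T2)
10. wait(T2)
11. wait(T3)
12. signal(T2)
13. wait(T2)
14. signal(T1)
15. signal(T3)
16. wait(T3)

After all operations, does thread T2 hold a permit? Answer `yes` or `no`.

Step 1: wait(T1) -> count=1 queue=[] holders={T1}
Step 2: wait(T2) -> count=0 queue=[] holders={T1,T2}
Step 3: wait(T3) -> count=0 queue=[T3] holders={T1,T2}
Step 4: signal(T1) -> count=0 queue=[] holders={T2,T3}
Step 5: wait(T1) -> count=0 queue=[T1] holders={T2,T3}
Step 6: signal(T3) -> count=0 queue=[] holders={T1,T2}
Step 7: signal(T1) -> count=1 queue=[] holders={T2}
Step 8: wait(T1) -> count=0 queue=[] holders={T1,T2}
Step 9: signal(T2) -> count=1 queue=[] holders={T1}
Step 10: wait(T2) -> count=0 queue=[] holders={T1,T2}
Step 11: wait(T3) -> count=0 queue=[T3] holders={T1,T2}
Step 12: signal(T2) -> count=0 queue=[] holders={T1,T3}
Step 13: wait(T2) -> count=0 queue=[T2] holders={T1,T3}
Step 14: signal(T1) -> count=0 queue=[] holders={T2,T3}
Step 15: signal(T3) -> count=1 queue=[] holders={T2}
Step 16: wait(T3) -> count=0 queue=[] holders={T2,T3}
Final holders: {T2,T3} -> T2 in holders

Answer: yes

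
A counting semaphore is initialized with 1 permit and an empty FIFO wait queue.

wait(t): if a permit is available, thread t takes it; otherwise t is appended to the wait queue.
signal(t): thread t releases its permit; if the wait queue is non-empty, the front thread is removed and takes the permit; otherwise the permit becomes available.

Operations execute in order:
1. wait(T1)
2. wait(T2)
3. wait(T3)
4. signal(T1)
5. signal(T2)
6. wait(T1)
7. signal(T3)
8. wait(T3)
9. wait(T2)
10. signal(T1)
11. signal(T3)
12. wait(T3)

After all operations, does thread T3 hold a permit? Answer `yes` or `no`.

Answer: no

Derivation:
Step 1: wait(T1) -> count=0 queue=[] holders={T1}
Step 2: wait(T2) -> count=0 queue=[T2] holders={T1}
Step 3: wait(T3) -> count=0 queue=[T2,T3] holders={T1}
Step 4: signal(T1) -> count=0 queue=[T3] holders={T2}
Step 5: signal(T2) -> count=0 queue=[] holders={T3}
Step 6: wait(T1) -> count=0 queue=[T1] holders={T3}
Step 7: signal(T3) -> count=0 queue=[] holders={T1}
Step 8: wait(T3) -> count=0 queue=[T3] holders={T1}
Step 9: wait(T2) -> count=0 queue=[T3,T2] holders={T1}
Step 10: signal(T1) -> count=0 queue=[T2] holders={T3}
Step 11: signal(T3) -> count=0 queue=[] holders={T2}
Step 12: wait(T3) -> count=0 queue=[T3] holders={T2}
Final holders: {T2} -> T3 not in holders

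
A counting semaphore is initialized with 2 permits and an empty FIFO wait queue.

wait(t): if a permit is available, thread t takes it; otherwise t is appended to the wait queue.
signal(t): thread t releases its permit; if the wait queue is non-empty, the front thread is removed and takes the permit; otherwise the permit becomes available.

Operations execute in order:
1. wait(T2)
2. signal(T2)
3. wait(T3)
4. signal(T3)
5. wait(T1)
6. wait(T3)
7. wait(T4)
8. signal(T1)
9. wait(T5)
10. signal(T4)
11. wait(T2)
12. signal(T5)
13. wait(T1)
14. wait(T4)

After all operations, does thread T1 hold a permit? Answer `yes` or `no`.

Step 1: wait(T2) -> count=1 queue=[] holders={T2}
Step 2: signal(T2) -> count=2 queue=[] holders={none}
Step 3: wait(T3) -> count=1 queue=[] holders={T3}
Step 4: signal(T3) -> count=2 queue=[] holders={none}
Step 5: wait(T1) -> count=1 queue=[] holders={T1}
Step 6: wait(T3) -> count=0 queue=[] holders={T1,T3}
Step 7: wait(T4) -> count=0 queue=[T4] holders={T1,T3}
Step 8: signal(T1) -> count=0 queue=[] holders={T3,T4}
Step 9: wait(T5) -> count=0 queue=[T5] holders={T3,T4}
Step 10: signal(T4) -> count=0 queue=[] holders={T3,T5}
Step 11: wait(T2) -> count=0 queue=[T2] holders={T3,T5}
Step 12: signal(T5) -> count=0 queue=[] holders={T2,T3}
Step 13: wait(T1) -> count=0 queue=[T1] holders={T2,T3}
Step 14: wait(T4) -> count=0 queue=[T1,T4] holders={T2,T3}
Final holders: {T2,T3} -> T1 not in holders

Answer: no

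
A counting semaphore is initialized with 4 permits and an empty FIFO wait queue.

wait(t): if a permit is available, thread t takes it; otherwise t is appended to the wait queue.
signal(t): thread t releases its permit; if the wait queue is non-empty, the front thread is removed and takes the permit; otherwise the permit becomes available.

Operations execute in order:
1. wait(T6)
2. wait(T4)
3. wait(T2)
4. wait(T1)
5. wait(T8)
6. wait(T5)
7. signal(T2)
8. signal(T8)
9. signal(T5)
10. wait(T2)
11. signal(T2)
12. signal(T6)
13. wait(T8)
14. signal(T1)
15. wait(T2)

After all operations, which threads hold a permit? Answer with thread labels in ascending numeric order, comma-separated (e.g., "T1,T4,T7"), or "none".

Step 1: wait(T6) -> count=3 queue=[] holders={T6}
Step 2: wait(T4) -> count=2 queue=[] holders={T4,T6}
Step 3: wait(T2) -> count=1 queue=[] holders={T2,T4,T6}
Step 4: wait(T1) -> count=0 queue=[] holders={T1,T2,T4,T6}
Step 5: wait(T8) -> count=0 queue=[T8] holders={T1,T2,T4,T6}
Step 6: wait(T5) -> count=0 queue=[T8,T5] holders={T1,T2,T4,T6}
Step 7: signal(T2) -> count=0 queue=[T5] holders={T1,T4,T6,T8}
Step 8: signal(T8) -> count=0 queue=[] holders={T1,T4,T5,T6}
Step 9: signal(T5) -> count=1 queue=[] holders={T1,T4,T6}
Step 10: wait(T2) -> count=0 queue=[] holders={T1,T2,T4,T6}
Step 11: signal(T2) -> count=1 queue=[] holders={T1,T4,T6}
Step 12: signal(T6) -> count=2 queue=[] holders={T1,T4}
Step 13: wait(T8) -> count=1 queue=[] holders={T1,T4,T8}
Step 14: signal(T1) -> count=2 queue=[] holders={T4,T8}
Step 15: wait(T2) -> count=1 queue=[] holders={T2,T4,T8}
Final holders: T2,T4,T8

Answer: T2,T4,T8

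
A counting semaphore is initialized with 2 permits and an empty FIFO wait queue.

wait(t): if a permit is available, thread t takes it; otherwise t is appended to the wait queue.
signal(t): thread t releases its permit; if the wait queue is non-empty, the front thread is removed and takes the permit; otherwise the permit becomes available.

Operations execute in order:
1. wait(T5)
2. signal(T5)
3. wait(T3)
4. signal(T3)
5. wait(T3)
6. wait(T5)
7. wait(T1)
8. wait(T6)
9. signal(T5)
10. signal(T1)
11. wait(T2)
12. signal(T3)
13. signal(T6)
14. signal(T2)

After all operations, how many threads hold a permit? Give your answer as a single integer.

Answer: 0

Derivation:
Step 1: wait(T5) -> count=1 queue=[] holders={T5}
Step 2: signal(T5) -> count=2 queue=[] holders={none}
Step 3: wait(T3) -> count=1 queue=[] holders={T3}
Step 4: signal(T3) -> count=2 queue=[] holders={none}
Step 5: wait(T3) -> count=1 queue=[] holders={T3}
Step 6: wait(T5) -> count=0 queue=[] holders={T3,T5}
Step 7: wait(T1) -> count=0 queue=[T1] holders={T3,T5}
Step 8: wait(T6) -> count=0 queue=[T1,T6] holders={T3,T5}
Step 9: signal(T5) -> count=0 queue=[T6] holders={T1,T3}
Step 10: signal(T1) -> count=0 queue=[] holders={T3,T6}
Step 11: wait(T2) -> count=0 queue=[T2] holders={T3,T6}
Step 12: signal(T3) -> count=0 queue=[] holders={T2,T6}
Step 13: signal(T6) -> count=1 queue=[] holders={T2}
Step 14: signal(T2) -> count=2 queue=[] holders={none}
Final holders: {none} -> 0 thread(s)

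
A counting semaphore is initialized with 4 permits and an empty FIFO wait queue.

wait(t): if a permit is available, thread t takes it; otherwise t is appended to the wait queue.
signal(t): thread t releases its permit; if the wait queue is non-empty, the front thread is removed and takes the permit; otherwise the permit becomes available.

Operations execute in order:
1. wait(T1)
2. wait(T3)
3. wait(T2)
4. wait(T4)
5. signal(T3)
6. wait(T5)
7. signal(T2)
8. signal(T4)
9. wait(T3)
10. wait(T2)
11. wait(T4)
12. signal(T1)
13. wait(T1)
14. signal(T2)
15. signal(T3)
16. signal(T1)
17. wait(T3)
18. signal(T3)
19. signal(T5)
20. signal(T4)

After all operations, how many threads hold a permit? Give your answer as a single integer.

Step 1: wait(T1) -> count=3 queue=[] holders={T1}
Step 2: wait(T3) -> count=2 queue=[] holders={T1,T3}
Step 3: wait(T2) -> count=1 queue=[] holders={T1,T2,T3}
Step 4: wait(T4) -> count=0 queue=[] holders={T1,T2,T3,T4}
Step 5: signal(T3) -> count=1 queue=[] holders={T1,T2,T4}
Step 6: wait(T5) -> count=0 queue=[] holders={T1,T2,T4,T5}
Step 7: signal(T2) -> count=1 queue=[] holders={T1,T4,T5}
Step 8: signal(T4) -> count=2 queue=[] holders={T1,T5}
Step 9: wait(T3) -> count=1 queue=[] holders={T1,T3,T5}
Step 10: wait(T2) -> count=0 queue=[] holders={T1,T2,T3,T5}
Step 11: wait(T4) -> count=0 queue=[T4] holders={T1,T2,T3,T5}
Step 12: signal(T1) -> count=0 queue=[] holders={T2,T3,T4,T5}
Step 13: wait(T1) -> count=0 queue=[T1] holders={T2,T3,T4,T5}
Step 14: signal(T2) -> count=0 queue=[] holders={T1,T3,T4,T5}
Step 15: signal(T3) -> count=1 queue=[] holders={T1,T4,T5}
Step 16: signal(T1) -> count=2 queue=[] holders={T4,T5}
Step 17: wait(T3) -> count=1 queue=[] holders={T3,T4,T5}
Step 18: signal(T3) -> count=2 queue=[] holders={T4,T5}
Step 19: signal(T5) -> count=3 queue=[] holders={T4}
Step 20: signal(T4) -> count=4 queue=[] holders={none}
Final holders: {none} -> 0 thread(s)

Answer: 0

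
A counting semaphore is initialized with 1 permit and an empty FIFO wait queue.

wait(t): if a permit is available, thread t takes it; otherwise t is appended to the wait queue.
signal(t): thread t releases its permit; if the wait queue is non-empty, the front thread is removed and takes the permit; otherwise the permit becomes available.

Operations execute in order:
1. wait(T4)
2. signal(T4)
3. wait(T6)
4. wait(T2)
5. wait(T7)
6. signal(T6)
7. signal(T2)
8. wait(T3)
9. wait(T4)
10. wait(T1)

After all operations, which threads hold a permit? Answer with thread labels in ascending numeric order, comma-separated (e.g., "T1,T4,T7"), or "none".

Step 1: wait(T4) -> count=0 queue=[] holders={T4}
Step 2: signal(T4) -> count=1 queue=[] holders={none}
Step 3: wait(T6) -> count=0 queue=[] holders={T6}
Step 4: wait(T2) -> count=0 queue=[T2] holders={T6}
Step 5: wait(T7) -> count=0 queue=[T2,T7] holders={T6}
Step 6: signal(T6) -> count=0 queue=[T7] holders={T2}
Step 7: signal(T2) -> count=0 queue=[] holders={T7}
Step 8: wait(T3) -> count=0 queue=[T3] holders={T7}
Step 9: wait(T4) -> count=0 queue=[T3,T4] holders={T7}
Step 10: wait(T1) -> count=0 queue=[T3,T4,T1] holders={T7}
Final holders: T7

Answer: T7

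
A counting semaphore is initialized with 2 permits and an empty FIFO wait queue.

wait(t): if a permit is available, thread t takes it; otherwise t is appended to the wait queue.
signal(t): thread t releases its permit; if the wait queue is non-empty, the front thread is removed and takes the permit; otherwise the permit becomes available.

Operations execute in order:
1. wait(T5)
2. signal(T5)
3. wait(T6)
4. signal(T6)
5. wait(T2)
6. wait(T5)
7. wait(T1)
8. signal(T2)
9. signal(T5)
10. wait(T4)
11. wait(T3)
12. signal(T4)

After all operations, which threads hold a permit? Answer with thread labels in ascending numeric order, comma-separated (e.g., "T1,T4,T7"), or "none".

Step 1: wait(T5) -> count=1 queue=[] holders={T5}
Step 2: signal(T5) -> count=2 queue=[] holders={none}
Step 3: wait(T6) -> count=1 queue=[] holders={T6}
Step 4: signal(T6) -> count=2 queue=[] holders={none}
Step 5: wait(T2) -> count=1 queue=[] holders={T2}
Step 6: wait(T5) -> count=0 queue=[] holders={T2,T5}
Step 7: wait(T1) -> count=0 queue=[T1] holders={T2,T5}
Step 8: signal(T2) -> count=0 queue=[] holders={T1,T5}
Step 9: signal(T5) -> count=1 queue=[] holders={T1}
Step 10: wait(T4) -> count=0 queue=[] holders={T1,T4}
Step 11: wait(T3) -> count=0 queue=[T3] holders={T1,T4}
Step 12: signal(T4) -> count=0 queue=[] holders={T1,T3}
Final holders: T1,T3

Answer: T1,T3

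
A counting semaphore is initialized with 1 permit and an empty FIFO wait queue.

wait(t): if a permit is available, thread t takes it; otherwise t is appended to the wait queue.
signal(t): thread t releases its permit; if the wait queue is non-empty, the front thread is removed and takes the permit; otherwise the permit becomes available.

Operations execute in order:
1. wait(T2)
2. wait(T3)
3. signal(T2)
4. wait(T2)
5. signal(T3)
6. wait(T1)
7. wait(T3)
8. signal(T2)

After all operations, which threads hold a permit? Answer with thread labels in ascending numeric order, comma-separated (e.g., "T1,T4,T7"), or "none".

Step 1: wait(T2) -> count=0 queue=[] holders={T2}
Step 2: wait(T3) -> count=0 queue=[T3] holders={T2}
Step 3: signal(T2) -> count=0 queue=[] holders={T3}
Step 4: wait(T2) -> count=0 queue=[T2] holders={T3}
Step 5: signal(T3) -> count=0 queue=[] holders={T2}
Step 6: wait(T1) -> count=0 queue=[T1] holders={T2}
Step 7: wait(T3) -> count=0 queue=[T1,T3] holders={T2}
Step 8: signal(T2) -> count=0 queue=[T3] holders={T1}
Final holders: T1

Answer: T1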